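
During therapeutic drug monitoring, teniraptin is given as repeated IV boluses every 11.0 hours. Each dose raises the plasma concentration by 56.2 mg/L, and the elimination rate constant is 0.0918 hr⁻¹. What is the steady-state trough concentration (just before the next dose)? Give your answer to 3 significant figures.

32.2 mg/L

Fraction remaining after one interval: e^(−kτ) = e^(−0.09180 × 11.0) = 0.3643
R = 1 / (1 − 0.3643) = 1.573
Css,max = 56.2 × 1.573 = 88.41 mg/L
Css,min = Css,max × e^(−kτ) = 88.41 × 0.3643 ≈ 32.2 mg/L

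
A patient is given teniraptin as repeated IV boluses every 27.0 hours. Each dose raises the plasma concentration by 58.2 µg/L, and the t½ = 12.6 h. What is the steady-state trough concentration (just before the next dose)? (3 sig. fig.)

17.0 µg/L

k = ln 2 / 12.6 = 0.05501 h⁻¹
Fraction remaining after one interval: e^(−kτ) = e^(−0.05501 × 27.0) = 0.2264
R = 1 / (1 − 0.2264) = 1.293
Css,max = 58.2 × 1.293 = 75.24 µg/L
Css,min = Css,max × e^(−kτ) = 75.24 × 0.2264 ≈ 17.0 µg/L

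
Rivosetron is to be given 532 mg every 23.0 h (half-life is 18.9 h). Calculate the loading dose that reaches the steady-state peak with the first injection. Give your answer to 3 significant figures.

934 mg

k = ln 2 / 18.9 = 0.03667 h⁻¹
Accumulation ratio R = 1 / (1 − e^(−kτ)) = 1 / (1 − e^(−0.03667×23.0)) = 1 / (1 − 0.4302) = 1.755
Loading dose = maintenance dose × R = 532 × 1.755 ≈ 934 mg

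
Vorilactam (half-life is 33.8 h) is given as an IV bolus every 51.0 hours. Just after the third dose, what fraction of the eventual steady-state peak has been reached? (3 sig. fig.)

k = ln 2 / 33.8 = 0.02051 h⁻¹
f_n = 1 − e^(−nkτ) = 1 − e^(−3 × 0.02051 × 51.0) = 1 − e^(−3.138) = 1 − 0.04339 ≈ 0.957

0.957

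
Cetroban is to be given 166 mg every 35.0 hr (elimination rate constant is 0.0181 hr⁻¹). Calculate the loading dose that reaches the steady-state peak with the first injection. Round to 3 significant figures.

354 mg

Accumulation ratio R = 1 / (1 − e^(−kτ)) = 1 / (1 − e^(−0.01810×35.0)) = 1 / (1 − 0.5307) = 2.131
Loading dose = maintenance dose × R = 166 × 2.131 ≈ 354 mg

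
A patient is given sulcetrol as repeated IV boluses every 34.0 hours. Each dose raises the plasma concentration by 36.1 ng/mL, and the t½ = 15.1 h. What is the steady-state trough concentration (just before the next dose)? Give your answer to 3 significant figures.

9.60 ng/mL

k = ln 2 / 15.1 = 0.04590 h⁻¹
Fraction remaining after one interval: e^(−kτ) = e^(−0.04590 × 34.0) = 0.2100
R = 1 / (1 − 0.2100) = 1.266
Css,max = 36.1 × 1.266 = 45.70 ng/mL
Css,min = Css,max × e^(−kτ) = 45.70 × 0.2100 ≈ 9.60 ng/mL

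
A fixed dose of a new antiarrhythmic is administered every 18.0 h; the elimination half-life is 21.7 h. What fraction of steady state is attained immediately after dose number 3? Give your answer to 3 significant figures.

k = ln 2 / 21.7 = 0.03194 h⁻¹
f_n = 1 − e^(−nkτ) = 1 − e^(−3 × 0.03194 × 18.0) = 1 − e^(−1.725) = 1 − 0.1782 ≈ 0.822

0.822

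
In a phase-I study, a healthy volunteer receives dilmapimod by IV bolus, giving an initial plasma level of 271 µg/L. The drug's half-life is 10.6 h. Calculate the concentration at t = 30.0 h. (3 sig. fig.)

38.1 µg/L

k = ln 2 / 10.6 = 0.06539 h⁻¹
30.0 h is 2.830 half-lives, so C = 271 × (1/2)^2.830 = 271 × 0.1406 ≈ 38.1 µg/L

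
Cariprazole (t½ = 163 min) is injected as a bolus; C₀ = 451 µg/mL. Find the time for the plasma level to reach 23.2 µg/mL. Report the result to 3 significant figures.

k = ln 2 / 163 = 0.004252 min⁻¹
C(t) = C₀ e^(−kt)  ⇒  t = ln(C₀/C) / k
t = ln(451/23.2) / 0.004252 = 2.967 / 0.004252 ≈ 698 minutes

698 minutes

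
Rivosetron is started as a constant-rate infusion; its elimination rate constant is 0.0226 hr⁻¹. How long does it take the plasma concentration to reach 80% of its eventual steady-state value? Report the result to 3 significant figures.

f = 1 − e^(−kt)  ⇒  t = −ln(1 − f) / k
t = −ln(1 − 0.8) / 0.02260 = 1.609 / 0.02260 ≈ 71.2 hours

71.2 hours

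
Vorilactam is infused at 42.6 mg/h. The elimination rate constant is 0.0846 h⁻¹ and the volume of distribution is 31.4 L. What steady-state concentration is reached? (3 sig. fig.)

16.0 µg/mL

CL = k · V = 0.0846 × 31.4 = 2.656 L/h
Css = rate / CL = 42.6 / 2.656 ≈ 16.0 µg/mL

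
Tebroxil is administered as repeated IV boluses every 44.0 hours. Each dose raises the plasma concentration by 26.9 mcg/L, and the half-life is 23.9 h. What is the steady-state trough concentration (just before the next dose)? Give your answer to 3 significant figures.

10.4 mcg/L

k = ln 2 / 23.9 = 0.02900 h⁻¹
Fraction remaining after one interval: e^(−kτ) = e^(−0.02900 × 44.0) = 0.2791
R = 1 / (1 − 0.2791) = 1.387
Css,max = 26.9 × 1.387 = 37.32 mcg/L
Css,min = Css,max × e^(−kτ) = 37.32 × 0.2791 ≈ 10.4 mcg/L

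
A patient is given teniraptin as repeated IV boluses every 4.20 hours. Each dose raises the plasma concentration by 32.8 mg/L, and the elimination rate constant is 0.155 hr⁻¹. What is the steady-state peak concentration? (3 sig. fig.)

68.6 mg/L

Fraction remaining after one interval: e^(−kτ) = e^(−0.1550 × 4.20) = 0.5215
R = 1 / (1 − 0.5215) = 2.090
Css,max = 32.8 × 2.090 ≈ 68.6 mg/L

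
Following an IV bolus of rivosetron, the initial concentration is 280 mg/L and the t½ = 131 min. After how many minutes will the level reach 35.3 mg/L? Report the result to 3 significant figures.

391 minutes

k = ln 2 / 131 = 0.005291 min⁻¹
C(t) = C₀ e^(−kt)  ⇒  t = ln(C₀/C) / k
t = ln(280/35.3) / 0.005291 = 2.071 / 0.005291 ≈ 391 minutes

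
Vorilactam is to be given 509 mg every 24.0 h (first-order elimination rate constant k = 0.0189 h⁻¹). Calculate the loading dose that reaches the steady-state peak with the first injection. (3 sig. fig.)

Accumulation ratio R = 1 / (1 − e^(−kτ)) = 1 / (1 − e^(−0.01890×24.0)) = 1 / (1 − 0.6353) = 2.742
Loading dose = maintenance dose × R = 509 × 2.742 ≈ 1400 mg

1400 mg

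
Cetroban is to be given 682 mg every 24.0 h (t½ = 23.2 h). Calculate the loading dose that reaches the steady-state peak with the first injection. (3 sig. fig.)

k = ln 2 / 23.2 = 0.02988 h⁻¹
Accumulation ratio R = 1 / (1 − e^(−kτ)) = 1 / (1 − e^(−0.02988×24.0)) = 1 / (1 − 0.4882) = 1.954
Loading dose = maintenance dose × R = 682 × 1.954 ≈ 1330 mg

1330 mg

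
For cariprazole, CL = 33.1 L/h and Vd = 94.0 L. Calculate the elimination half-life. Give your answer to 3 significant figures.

k = CL / V = 33.1 / 94.0 = 0.3521 h⁻¹
t½ = ln 2 / k = ln 2 / 0.3521 ≈ 1.97 hours

1.97 hours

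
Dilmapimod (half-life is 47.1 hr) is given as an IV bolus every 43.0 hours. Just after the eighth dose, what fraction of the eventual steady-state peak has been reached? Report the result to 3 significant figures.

k = ln 2 / 47.1 = 0.01472 hr⁻¹
f_n = 1 − e^(−nkτ) = 1 − e^(−8 × 0.01472 × 43.0) = 1 − e^(−5.062) = 1 − 0.006330 ≈ 0.994

0.994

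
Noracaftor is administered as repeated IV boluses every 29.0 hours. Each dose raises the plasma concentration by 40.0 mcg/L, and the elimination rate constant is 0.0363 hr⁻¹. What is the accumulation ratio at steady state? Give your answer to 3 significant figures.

Fraction remaining after one interval: e^(−kτ) = e^(−0.03630 × 29.0) = 0.3490
R = 1 / (1 − 0.3490) = 1 / 0.6510 ≈ 1.54

1.54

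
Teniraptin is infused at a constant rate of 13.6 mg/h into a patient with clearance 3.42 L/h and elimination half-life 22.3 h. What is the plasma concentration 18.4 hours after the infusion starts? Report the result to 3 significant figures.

Css = rate / CL = 13.6 / 3.42 = 3.977 mg/L
k = ln 2 / 22.3 = 0.03108 h⁻¹
C(t) = Css (1 − e^(−kt)) = 3.977 × (1 − e^(−0.5719)) = 3.977 × 0.4356 ≈ 1.73 mg/L

1.73 mg/L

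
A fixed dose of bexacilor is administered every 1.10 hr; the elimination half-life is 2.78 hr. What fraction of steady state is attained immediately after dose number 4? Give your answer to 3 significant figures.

0.666

k = ln 2 / 2.78 = 0.2493 hr⁻¹
f_n = 1 − e^(−nkτ) = 1 − e^(−4 × 0.2493 × 1.10) = 1 − e^(−1.097) = 1 − 0.3338 ≈ 0.666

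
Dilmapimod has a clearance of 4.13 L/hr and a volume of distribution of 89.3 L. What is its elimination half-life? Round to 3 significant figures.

15.0 hours

k = CL / V = 4.13 / 89.3 = 0.04625 hr⁻¹
t½ = ln 2 / k = ln 2 / 0.04625 ≈ 15.0 hours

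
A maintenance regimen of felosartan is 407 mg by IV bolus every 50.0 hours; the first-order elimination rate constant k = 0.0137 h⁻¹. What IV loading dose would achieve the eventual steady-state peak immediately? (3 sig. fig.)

Accumulation ratio R = 1 / (1 − e^(−kτ)) = 1 / (1 − e^(−0.01370×50.0)) = 1 / (1 − 0.5041) = 2.016
Loading dose = maintenance dose × R = 407 × 2.016 ≈ 821 mg

821 mg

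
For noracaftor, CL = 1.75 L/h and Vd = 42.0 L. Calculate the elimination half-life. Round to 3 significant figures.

k = CL / V = 1.75 / 42.0 = 0.04167 h⁻¹
t½ = ln 2 / k = ln 2 / 0.04167 ≈ 16.6 hours

16.6 hours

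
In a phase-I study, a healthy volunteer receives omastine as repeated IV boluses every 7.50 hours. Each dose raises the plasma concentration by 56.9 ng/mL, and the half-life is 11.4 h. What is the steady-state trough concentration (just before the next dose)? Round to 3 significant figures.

k = ln 2 / 11.4 = 0.06080 h⁻¹
Fraction remaining after one interval: e^(−kτ) = e^(−0.06080 × 7.50) = 0.6338
R = 1 / (1 − 0.6338) = 2.731
Css,max = 56.9 × 2.731 = 155.4 ng/mL
Css,min = Css,max × e^(−kτ) = 155.4 × 0.6338 ≈ 98.5 ng/mL

98.5 ng/mL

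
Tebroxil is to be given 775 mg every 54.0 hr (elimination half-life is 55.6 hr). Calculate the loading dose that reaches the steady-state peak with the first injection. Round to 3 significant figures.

1580 mg

k = ln 2 / 55.6 = 0.01247 hr⁻¹
Accumulation ratio R = 1 / (1 − e^(−kτ)) = 1 / (1 − e^(−0.01247×54.0)) = 1 / (1 − 0.5101) = 2.041
Loading dose = maintenance dose × R = 775 × 2.041 ≈ 1580 mg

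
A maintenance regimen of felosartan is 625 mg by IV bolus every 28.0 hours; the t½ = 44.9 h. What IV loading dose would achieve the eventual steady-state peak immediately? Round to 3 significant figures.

k = ln 2 / 44.9 = 0.01544 h⁻¹
Accumulation ratio R = 1 / (1 − e^(−kτ)) = 1 / (1 − e^(−0.01544×28.0)) = 1 / (1 − 0.6490) = 2.849
Loading dose = maintenance dose × R = 625 × 2.849 ≈ 1780 mg

1780 mg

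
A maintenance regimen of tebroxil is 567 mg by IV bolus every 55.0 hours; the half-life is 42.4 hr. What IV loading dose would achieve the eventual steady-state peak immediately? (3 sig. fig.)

956 mg

k = ln 2 / 42.4 = 0.01635 hr⁻¹
Accumulation ratio R = 1 / (1 − e^(−kτ)) = 1 / (1 − e^(−0.01635×55.0)) = 1 / (1 − 0.4069) = 1.686
Loading dose = maintenance dose × R = 567 × 1.686 ≈ 956 mg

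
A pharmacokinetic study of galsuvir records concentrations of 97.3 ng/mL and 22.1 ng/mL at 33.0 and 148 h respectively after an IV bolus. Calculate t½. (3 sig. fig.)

k = ln(C₁/C₂) / (t₂ − t₁) = ln(97.3/22.1) / (148 − 33.0)
  = 1.482 / 115.0 = 0.01289 h⁻¹
t½ = ln 2 / k = ln 2 / 0.01289 ≈ 53.8 hours

53.8 hours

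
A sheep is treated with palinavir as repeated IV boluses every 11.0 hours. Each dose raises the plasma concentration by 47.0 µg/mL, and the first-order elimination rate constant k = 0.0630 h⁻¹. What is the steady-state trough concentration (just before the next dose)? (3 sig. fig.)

47.0 µg/mL

Fraction remaining after one interval: e^(−kτ) = e^(−0.06300 × 11.0) = 0.5001
R = 1 / (1 − 0.5001) = 2.000
Css,max = 47.0 × 2.000 = 94.01 µg/mL
Css,min = Css,max × e^(−kτ) = 94.01 × 0.5001 ≈ 47.0 µg/mL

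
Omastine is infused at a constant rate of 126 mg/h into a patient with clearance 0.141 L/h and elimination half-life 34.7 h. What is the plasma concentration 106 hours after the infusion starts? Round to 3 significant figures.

Css = rate / CL = 126 / 0.141 = 893.6 mg/L
k = ln 2 / 34.7 = 0.01998 h⁻¹
C(t) = Css (1 − e^(−kt)) = 893.6 × (1 − e^(−2.117)) = 893.6 × 0.8797 ≈ 786 mg/L

786 mg/L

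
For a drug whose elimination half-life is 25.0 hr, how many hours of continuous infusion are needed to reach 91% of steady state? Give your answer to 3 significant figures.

k = ln 2 / 25.0 = 0.02773 hr⁻¹
f = 1 − e^(−kt)  ⇒  t = −ln(1 − f) / k
t = −ln(1 − 0.91) / 0.02773 = 2.408 / 0.02773 ≈ 86.8 hours

86.8 hours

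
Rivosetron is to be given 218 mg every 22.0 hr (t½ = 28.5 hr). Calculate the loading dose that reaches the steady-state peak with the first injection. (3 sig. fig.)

526 mg

k = ln 2 / 28.5 = 0.02432 hr⁻¹
Accumulation ratio R = 1 / (1 − e^(−kτ)) = 1 / (1 − e^(−0.02432×22.0)) = 1 / (1 − 0.5856) = 2.413
Loading dose = maintenance dose × R = 218 × 2.413 ≈ 526 mg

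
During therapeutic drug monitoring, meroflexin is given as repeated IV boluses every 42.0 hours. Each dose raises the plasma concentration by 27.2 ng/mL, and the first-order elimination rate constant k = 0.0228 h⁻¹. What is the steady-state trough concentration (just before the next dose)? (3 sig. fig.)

Fraction remaining after one interval: e^(−kτ) = e^(−0.02280 × 42.0) = 0.3838
R = 1 / (1 − 0.3838) = 1.623
Css,max = 27.2 × 1.623 = 44.14 ng/mL
Css,min = Css,max × e^(−kτ) = 44.14 × 0.3838 ≈ 16.9 ng/mL

16.9 ng/mL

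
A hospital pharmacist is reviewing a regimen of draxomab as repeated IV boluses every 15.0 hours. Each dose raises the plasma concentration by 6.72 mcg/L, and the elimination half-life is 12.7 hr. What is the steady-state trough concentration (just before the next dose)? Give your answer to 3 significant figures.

5.30 mcg/L

k = ln 2 / 12.7 = 0.05458 hr⁻¹
Fraction remaining after one interval: e^(−kτ) = e^(−0.05458 × 15.0) = 0.4410
R = 1 / (1 − 0.4410) = 1.789
Css,max = 6.72 × 1.789 = 12.02 mcg/L
Css,min = Css,max × e^(−kτ) = 12.02 × 0.4410 ≈ 5.30 mcg/L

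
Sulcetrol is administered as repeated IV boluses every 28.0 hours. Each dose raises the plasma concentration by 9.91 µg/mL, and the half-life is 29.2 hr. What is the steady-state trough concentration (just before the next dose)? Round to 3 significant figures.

10.5 µg/mL

k = ln 2 / 29.2 = 0.02374 hr⁻¹
Fraction remaining after one interval: e^(−kτ) = e^(−0.02374 × 28.0) = 0.5144
R = 1 / (1 − 0.5144) = 2.060
Css,max = 9.91 × 2.060 = 20.41 µg/mL
Css,min = Css,max × e^(−kτ) = 20.41 × 0.5144 ≈ 10.5 µg/mL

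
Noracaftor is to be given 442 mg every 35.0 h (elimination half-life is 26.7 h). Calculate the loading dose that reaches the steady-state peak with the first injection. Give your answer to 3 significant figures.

740 mg

k = ln 2 / 26.7 = 0.02596 h⁻¹
Accumulation ratio R = 1 / (1 − e^(−kτ)) = 1 / (1 − e^(−0.02596×35.0)) = 1 / (1 − 0.4031) = 1.675
Loading dose = maintenance dose × R = 442 × 1.675 ≈ 740 mg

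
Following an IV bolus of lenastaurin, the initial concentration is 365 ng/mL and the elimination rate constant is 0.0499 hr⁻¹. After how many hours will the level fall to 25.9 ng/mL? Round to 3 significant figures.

53.0 hours

C(t) = C₀ e^(−kt)  ⇒  t = ln(C₀/C) / k
t = ln(365/25.9) / 0.04990 = 2.646 / 0.04990 ≈ 53.0 hours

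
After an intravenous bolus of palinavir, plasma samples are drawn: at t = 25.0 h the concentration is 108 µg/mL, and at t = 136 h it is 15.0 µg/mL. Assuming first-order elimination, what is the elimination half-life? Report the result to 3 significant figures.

39.0 hours

k = ln(C₁/C₂) / (t₂ − t₁) = ln(108/15.0) / (136 − 25.0)
  = 1.974 / 111.0 = 0.01778 h⁻¹
t½ = ln 2 / k = ln 2 / 0.01778 ≈ 39.0 hours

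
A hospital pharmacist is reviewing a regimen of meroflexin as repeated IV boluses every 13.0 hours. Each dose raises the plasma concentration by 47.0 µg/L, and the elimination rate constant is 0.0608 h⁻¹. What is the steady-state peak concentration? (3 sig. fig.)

86.0 µg/L

Fraction remaining after one interval: e^(−kτ) = e^(−0.06080 × 13.0) = 0.4537
R = 1 / (1 − 0.4537) = 1.830
Css,max = 47.0 × 1.830 ≈ 86.0 µg/L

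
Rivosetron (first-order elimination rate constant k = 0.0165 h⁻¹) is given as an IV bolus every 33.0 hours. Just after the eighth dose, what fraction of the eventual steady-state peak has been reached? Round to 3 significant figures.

0.987

f_n = 1 − e^(−nkτ) = 1 − e^(−8 × 0.01650 × 33.0) = 1 − e^(−4.356) = 1 − 0.01283 ≈ 0.987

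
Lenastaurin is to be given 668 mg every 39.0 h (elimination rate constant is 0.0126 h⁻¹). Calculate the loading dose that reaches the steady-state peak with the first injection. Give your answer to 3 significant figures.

1720 mg

Accumulation ratio R = 1 / (1 − e^(−kτ)) = 1 / (1 − e^(−0.01260×39.0)) = 1 / (1 − 0.6118) = 2.576
Loading dose = maintenance dose × R = 668 × 2.576 ≈ 1720 mg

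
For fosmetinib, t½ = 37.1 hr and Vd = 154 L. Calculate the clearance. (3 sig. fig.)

2.88 L/hr

k = ln 2 / t½ = ln 2 / 37.1 = 0.01868 hr⁻¹
CL = k · V = 0.01868 × 154 ≈ 2.88 L/hr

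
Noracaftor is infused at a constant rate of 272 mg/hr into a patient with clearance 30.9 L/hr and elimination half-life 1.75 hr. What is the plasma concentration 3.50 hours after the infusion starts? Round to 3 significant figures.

6.60 µg/mL

Css = rate / CL = 272 / 30.9 = 8.803 µg/mL
k = ln 2 / 1.75 = 0.3961 hr⁻¹
C(t) = Css (1 − e^(−kt)) = 8.803 × (1 − e^(−1.386)) = 8.803 × 0.7500 ≈ 6.60 µg/mL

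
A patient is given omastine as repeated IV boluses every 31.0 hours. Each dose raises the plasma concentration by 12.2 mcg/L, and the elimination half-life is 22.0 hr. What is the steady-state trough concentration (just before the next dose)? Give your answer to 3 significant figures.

k = ln 2 / 22.0 = 0.03151 hr⁻¹
Fraction remaining after one interval: e^(−kτ) = e^(−0.03151 × 31.0) = 0.3765
R = 1 / (1 − 0.3765) = 1.604
Css,max = 12.2 × 1.604 = 19.57 mcg/L
Css,min = Css,max × e^(−kτ) = 19.57 × 0.3765 ≈ 7.37 mcg/L

7.37 mcg/L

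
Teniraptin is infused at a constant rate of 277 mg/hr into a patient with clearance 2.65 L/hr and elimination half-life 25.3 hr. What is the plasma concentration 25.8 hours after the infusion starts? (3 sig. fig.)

53.0 mg/L

Css = rate / CL = 277 / 2.65 = 104.5 mg/L
k = ln 2 / 25.3 = 0.02740 hr⁻¹
C(t) = Css (1 − e^(−kt)) = 104.5 × (1 − e^(−0.7068)) = 104.5 × 0.5068 ≈ 53.0 mg/L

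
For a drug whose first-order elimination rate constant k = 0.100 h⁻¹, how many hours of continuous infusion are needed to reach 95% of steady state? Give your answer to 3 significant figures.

f = 1 − e^(−kt)  ⇒  t = −ln(1 − f) / k
t = −ln(1 − 0.95) / 0.1000 = 2.996 / 0.1000 ≈ 30.0 hours

30.0 hours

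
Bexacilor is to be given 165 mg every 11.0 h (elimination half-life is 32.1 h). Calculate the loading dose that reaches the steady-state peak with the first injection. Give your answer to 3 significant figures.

780 mg

k = ln 2 / 32.1 = 0.02159 h⁻¹
Accumulation ratio R = 1 / (1 − e^(−kτ)) = 1 / (1 − e^(−0.02159×11.0)) = 1 / (1 − 0.7886) = 4.730
Loading dose = maintenance dose × R = 165 × 4.730 ≈ 780 mg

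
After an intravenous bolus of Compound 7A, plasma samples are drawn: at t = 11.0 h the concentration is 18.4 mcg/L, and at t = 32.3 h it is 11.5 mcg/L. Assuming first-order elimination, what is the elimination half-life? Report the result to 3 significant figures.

31.4 hours

k = ln(C₁/C₂) / (t₂ − t₁) = ln(18.4/11.5) / (32.3 − 11.0)
  = 0.4700 / 21.30 = 0.02207 h⁻¹
t½ = ln 2 / k = ln 2 / 0.02207 ≈ 31.4 hours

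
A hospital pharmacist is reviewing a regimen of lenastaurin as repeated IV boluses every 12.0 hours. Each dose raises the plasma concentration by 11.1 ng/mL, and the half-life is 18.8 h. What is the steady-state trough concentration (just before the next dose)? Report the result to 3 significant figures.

k = ln 2 / 18.8 = 0.03687 h⁻¹
Fraction remaining after one interval: e^(−kτ) = e^(−0.03687 × 12.0) = 0.6425
R = 1 / (1 − 0.6425) = 2.797
Css,max = 11.1 × 2.797 = 31.05 ng/mL
Css,min = Css,max × e^(−kτ) = 31.05 × 0.6425 ≈ 19.9 ng/mL

19.9 ng/mL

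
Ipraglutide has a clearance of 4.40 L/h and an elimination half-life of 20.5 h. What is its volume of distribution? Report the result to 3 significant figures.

k = ln 2 / t½ = ln 2 / 20.5 = 0.03381 h⁻¹
V = CL / k = 4.40 / 0.03381 ≈ 130 L

130 L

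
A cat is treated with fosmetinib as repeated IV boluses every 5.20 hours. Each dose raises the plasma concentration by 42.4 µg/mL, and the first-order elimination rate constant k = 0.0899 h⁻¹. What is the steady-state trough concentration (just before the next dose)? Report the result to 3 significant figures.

71.1 µg/mL

Fraction remaining after one interval: e^(−kτ) = e^(−0.08990 × 5.20) = 0.6266
R = 1 / (1 − 0.6266) = 2.678
Css,max = 42.4 × 2.678 = 113.5 µg/mL
Css,min = Css,max × e^(−kτ) = 113.5 × 0.6266 ≈ 71.1 µg/mL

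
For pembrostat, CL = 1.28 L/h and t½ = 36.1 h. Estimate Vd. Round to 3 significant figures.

66.7 L

k = ln 2 / t½ = ln 2 / 36.1 = 0.01920 h⁻¹
V = CL / k = 1.28 / 0.01920 ≈ 66.7 L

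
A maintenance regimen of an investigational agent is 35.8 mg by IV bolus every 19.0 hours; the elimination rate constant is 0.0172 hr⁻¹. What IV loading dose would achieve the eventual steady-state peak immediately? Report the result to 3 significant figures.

Accumulation ratio R = 1 / (1 − e^(−kτ)) = 1 / (1 − e^(−0.01720×19.0)) = 1 / (1 − 0.7212) = 3.587
Loading dose = maintenance dose × R = 35.8 × 3.587 ≈ 128 mg

128 mg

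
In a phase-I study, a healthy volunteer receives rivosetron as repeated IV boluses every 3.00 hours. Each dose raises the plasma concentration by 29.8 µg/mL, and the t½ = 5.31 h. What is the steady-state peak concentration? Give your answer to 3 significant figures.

k = ln 2 / 5.31 = 0.1305 h⁻¹
Fraction remaining after one interval: e^(−kτ) = e^(−0.1305 × 3.00) = 0.6760
R = 1 / (1 − 0.6760) = 3.086
Css,max = 29.8 × 3.086 ≈ 92.0 µg/mL

92.0 µg/mL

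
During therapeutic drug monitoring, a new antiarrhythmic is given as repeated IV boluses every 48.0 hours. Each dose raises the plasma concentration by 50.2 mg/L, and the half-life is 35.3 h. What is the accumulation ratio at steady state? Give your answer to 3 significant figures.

1.64

k = ln 2 / 35.3 = 0.01964 h⁻¹
Fraction remaining after one interval: e^(−kτ) = e^(−0.01964 × 48.0) = 0.3896
R = 1 / (1 − 0.3896) = 1 / 0.6104 ≈ 1.64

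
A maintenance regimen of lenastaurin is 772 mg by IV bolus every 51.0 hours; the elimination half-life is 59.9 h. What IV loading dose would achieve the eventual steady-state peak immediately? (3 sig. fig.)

k = ln 2 / 59.9 = 0.01157 h⁻¹
Accumulation ratio R = 1 / (1 − e^(−kτ)) = 1 / (1 − e^(−0.01157×51.0)) = 1 / (1 − 0.5542) = 2.243
Loading dose = maintenance dose × R = 772 × 2.243 ≈ 1730 mg

1730 mg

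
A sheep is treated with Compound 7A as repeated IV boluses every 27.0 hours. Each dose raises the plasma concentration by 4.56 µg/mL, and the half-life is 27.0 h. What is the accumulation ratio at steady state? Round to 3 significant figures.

2.00

k = ln 2 / 27.0 = 0.02567 h⁻¹
Fraction remaining after one interval: e^(−kτ) = e^(−0.02567 × 27.0) = 0.5000
R = 1 / (1 − 0.5000) = 1 / 0.5000 ≈ 2.00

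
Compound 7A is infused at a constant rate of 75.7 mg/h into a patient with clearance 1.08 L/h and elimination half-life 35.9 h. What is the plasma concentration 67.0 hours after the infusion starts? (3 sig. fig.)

Css = rate / CL = 75.7 / 1.08 = 70.09 mg/L
k = ln 2 / 35.9 = 0.01931 h⁻¹
C(t) = Css (1 − e^(−kt)) = 70.09 × (1 − e^(−1.294)) = 70.09 × 0.7257 ≈ 50.9 mg/L

50.9 mg/L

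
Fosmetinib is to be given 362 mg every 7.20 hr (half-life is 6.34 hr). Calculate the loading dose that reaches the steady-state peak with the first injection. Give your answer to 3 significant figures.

k = ln 2 / 6.34 = 0.1093 hr⁻¹
Accumulation ratio R = 1 / (1 − e^(−kτ)) = 1 / (1 − e^(−0.1093×7.20)) = 1 / (1 − 0.4551) = 1.835
Loading dose = maintenance dose × R = 362 × 1.835 ≈ 664 mg

664 mg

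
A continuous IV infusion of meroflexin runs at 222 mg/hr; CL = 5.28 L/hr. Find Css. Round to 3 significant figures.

42.0 µg/mL

Css = infusion rate / CL = 222 / 5.28 ≈ 42.0 µg/mL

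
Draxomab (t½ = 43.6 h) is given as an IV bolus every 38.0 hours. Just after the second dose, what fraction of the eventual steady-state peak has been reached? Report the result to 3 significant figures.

k = ln 2 / 43.6 = 0.01590 h⁻¹
f_n = 1 − e^(−nkτ) = 1 − e^(−2 × 0.01590 × 38.0) = 1 − e^(−1.208) = 1 − 0.2987 ≈ 0.701

0.701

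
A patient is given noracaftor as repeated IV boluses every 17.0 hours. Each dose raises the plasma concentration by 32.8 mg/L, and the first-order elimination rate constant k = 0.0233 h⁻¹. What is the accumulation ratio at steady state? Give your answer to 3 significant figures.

3.06

Fraction remaining after one interval: e^(−kτ) = e^(−0.02330 × 17.0) = 0.6729
R = 1 / (1 − 0.6729) = 1 / 0.3271 ≈ 3.06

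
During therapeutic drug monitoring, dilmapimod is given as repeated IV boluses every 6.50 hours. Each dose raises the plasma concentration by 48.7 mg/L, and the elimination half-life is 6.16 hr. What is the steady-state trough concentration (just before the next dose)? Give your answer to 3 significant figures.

k = ln 2 / 6.16 = 0.1125 hr⁻¹
Fraction remaining after one interval: e^(−kτ) = e^(−0.1125 × 6.50) = 0.4812
R = 1 / (1 − 0.4812) = 1.928
Css,max = 48.7 × 1.928 = 93.88 mg/L
Css,min = Css,max × e^(−kτ) = 93.88 × 0.4812 ≈ 45.2 mg/L

45.2 mg/L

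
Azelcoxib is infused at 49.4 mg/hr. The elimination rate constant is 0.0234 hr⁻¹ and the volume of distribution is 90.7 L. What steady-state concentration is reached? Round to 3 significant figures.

23.3 µg/mL

CL = k · V = 0.0234 × 90.7 = 2.122 L/hr
Css = rate / CL = 49.4 / 2.122 ≈ 23.3 µg/mL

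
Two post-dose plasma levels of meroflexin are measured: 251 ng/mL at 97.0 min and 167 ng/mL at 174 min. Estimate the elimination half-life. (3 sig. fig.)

131 minutes

k = ln(C₁/C₂) / (t₂ − t₁) = ln(251/167) / (174 − 97.0)
  = 0.4075 / 77.00 = 0.005292 min⁻¹
t½ = ln 2 / k = ln 2 / 0.005292 ≈ 131 minutes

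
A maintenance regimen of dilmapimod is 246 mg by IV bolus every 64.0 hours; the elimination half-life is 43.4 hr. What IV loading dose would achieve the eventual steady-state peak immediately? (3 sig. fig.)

384 mg

k = ln 2 / 43.4 = 0.01597 hr⁻¹
Accumulation ratio R = 1 / (1 − e^(−kτ)) = 1 / (1 − e^(−0.01597×64.0)) = 1 / (1 − 0.3598) = 1.562
Loading dose = maintenance dose × R = 246 × 1.562 ≈ 384 mg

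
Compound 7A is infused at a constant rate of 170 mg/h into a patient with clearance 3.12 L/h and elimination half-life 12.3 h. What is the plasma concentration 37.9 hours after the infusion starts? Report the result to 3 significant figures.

48.0 µg/mL

Css = rate / CL = 170 / 3.12 = 54.49 µg/mL
k = ln 2 / 12.3 = 0.05635 h⁻¹
C(t) = Css (1 − e^(−kt)) = 54.49 × (1 − e^(−2.136)) = 54.49 × 0.8818 ≈ 48.0 µg/mL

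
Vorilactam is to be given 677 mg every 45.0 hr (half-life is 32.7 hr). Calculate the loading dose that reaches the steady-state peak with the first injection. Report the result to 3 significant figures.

1100 mg

k = ln 2 / 32.7 = 0.02120 hr⁻¹
Accumulation ratio R = 1 / (1 − e^(−kτ)) = 1 / (1 − e^(−0.02120×45.0)) = 1 / (1 − 0.3852) = 1.627
Loading dose = maintenance dose × R = 677 × 1.627 ≈ 1100 mg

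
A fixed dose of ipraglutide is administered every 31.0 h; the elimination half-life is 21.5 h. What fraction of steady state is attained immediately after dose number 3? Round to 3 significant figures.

0.950

k = ln 2 / 21.5 = 0.03224 h⁻¹
f_n = 1 − e^(−nkτ) = 1 − e^(−3 × 0.03224 × 31.0) = 1 − e^(−2.998) = 1 − 0.04987 ≈ 0.950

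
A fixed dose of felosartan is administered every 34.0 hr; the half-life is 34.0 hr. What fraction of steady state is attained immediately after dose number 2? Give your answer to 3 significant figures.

k = ln 2 / 34.0 = 0.02039 hr⁻¹
f_n = 1 − e^(−nkτ) = 1 − e^(−2 × 0.02039 × 34.0) = 1 − e^(−1.386) = 1 − 0.2500 ≈ 0.750

0.750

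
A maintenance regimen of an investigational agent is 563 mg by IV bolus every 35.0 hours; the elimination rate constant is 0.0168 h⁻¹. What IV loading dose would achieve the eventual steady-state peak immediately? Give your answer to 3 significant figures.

Accumulation ratio R = 1 / (1 − e^(−kτ)) = 1 / (1 − e^(−0.01680×35.0)) = 1 / (1 − 0.5554) = 2.249
Loading dose = maintenance dose × R = 563 × 2.249 ≈ 1270 mg

1270 mg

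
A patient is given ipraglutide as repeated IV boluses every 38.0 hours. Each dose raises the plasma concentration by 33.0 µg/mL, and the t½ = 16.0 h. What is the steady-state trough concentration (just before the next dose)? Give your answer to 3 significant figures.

k = ln 2 / 16.0 = 0.04332 h⁻¹
Fraction remaining after one interval: e^(−kτ) = e^(−0.04332 × 38.0) = 0.1928
R = 1 / (1 − 0.1928) = 1.239
Css,max = 33.0 × 1.239 = 40.88 µg/mL
Css,min = Css,max × e^(−kτ) = 40.88 × 0.1928 ≈ 7.88 µg/mL

7.88 µg/mL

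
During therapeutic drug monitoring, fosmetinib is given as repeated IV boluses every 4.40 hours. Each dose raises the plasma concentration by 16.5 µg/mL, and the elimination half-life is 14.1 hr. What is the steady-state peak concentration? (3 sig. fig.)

84.8 µg/mL

k = ln 2 / 14.1 = 0.04916 hr⁻¹
Fraction remaining after one interval: e^(−kτ) = e^(−0.04916 × 4.40) = 0.8055
R = 1 / (1 − 0.8055) = 5.141
Css,max = 16.5 × 5.141 ≈ 84.8 µg/mL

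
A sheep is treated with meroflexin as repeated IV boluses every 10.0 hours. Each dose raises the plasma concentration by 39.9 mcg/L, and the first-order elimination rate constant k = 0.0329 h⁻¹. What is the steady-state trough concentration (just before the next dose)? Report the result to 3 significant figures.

102 mcg/L

Fraction remaining after one interval: e^(−kτ) = e^(−0.03290 × 10.0) = 0.7196
R = 1 / (1 − 0.7196) = 3.567
Css,max = 39.9 × 3.567 = 142.3 mcg/L
Css,min = Css,max × e^(−kτ) = 142.3 × 0.7196 ≈ 102 mcg/L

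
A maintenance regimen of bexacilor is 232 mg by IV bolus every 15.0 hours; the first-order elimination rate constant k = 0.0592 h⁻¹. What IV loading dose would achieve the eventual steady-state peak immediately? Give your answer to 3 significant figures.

394 mg

Accumulation ratio R = 1 / (1 − e^(−kτ)) = 1 / (1 − e^(−0.05920×15.0)) = 1 / (1 − 0.4115) = 1.699
Loading dose = maintenance dose × R = 232 × 1.699 ≈ 394 mg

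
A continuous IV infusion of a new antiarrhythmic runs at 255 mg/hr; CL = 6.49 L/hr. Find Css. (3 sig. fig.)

Css = infusion rate / CL = 255 / 6.49 ≈ 39.3 µg/mL

39.3 µg/mL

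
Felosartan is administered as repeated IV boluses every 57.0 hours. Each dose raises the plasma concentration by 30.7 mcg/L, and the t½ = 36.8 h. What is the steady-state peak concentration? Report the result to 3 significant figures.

k = ln 2 / 36.8 = 0.01884 h⁻¹
Fraction remaining after one interval: e^(−kτ) = e^(−0.01884 × 57.0) = 0.3418
R = 1 / (1 − 0.3418) = 1.519
Css,max = 30.7 × 1.519 ≈ 46.6 mcg/L

46.6 mcg/L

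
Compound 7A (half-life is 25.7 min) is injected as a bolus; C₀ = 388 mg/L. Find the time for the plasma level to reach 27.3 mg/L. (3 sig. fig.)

k = ln 2 / 25.7 = 0.02697 min⁻¹
C(t) = C₀ e^(−kt)  ⇒  t = ln(C₀/C) / k
t = ln(388/27.3) / 0.02697 = 2.654 / 0.02697 ≈ 98.4 minutes

98.4 minutes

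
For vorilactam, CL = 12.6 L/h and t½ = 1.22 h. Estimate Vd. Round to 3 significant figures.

k = ln 2 / t½ = ln 2 / 1.22 = 0.5682 h⁻¹
V = CL / k = 12.6 / 0.5682 ≈ 22.2 L

22.2 L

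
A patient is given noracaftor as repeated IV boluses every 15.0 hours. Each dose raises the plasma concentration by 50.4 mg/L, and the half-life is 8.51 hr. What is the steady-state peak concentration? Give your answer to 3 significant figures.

71.5 mg/L

k = ln 2 / 8.51 = 0.08145 hr⁻¹
Fraction remaining after one interval: e^(−kτ) = e^(−0.08145 × 15.0) = 0.2947
R = 1 / (1 − 0.2947) = 1.418
Css,max = 50.4 × 1.418 ≈ 71.5 mg/L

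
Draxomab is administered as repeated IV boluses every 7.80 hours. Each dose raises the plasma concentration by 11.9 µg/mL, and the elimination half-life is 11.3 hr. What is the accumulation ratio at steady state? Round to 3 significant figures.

2.63

k = ln 2 / 11.3 = 0.06134 hr⁻¹
Fraction remaining after one interval: e^(−kτ) = e^(−0.06134 × 7.80) = 0.6197
R = 1 / (1 − 0.6197) = 1 / 0.3803 ≈ 2.63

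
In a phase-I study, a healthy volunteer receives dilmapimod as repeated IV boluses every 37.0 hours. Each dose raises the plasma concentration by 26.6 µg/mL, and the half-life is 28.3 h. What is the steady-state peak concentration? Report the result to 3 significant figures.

k = ln 2 / 28.3 = 0.02449 h⁻¹
Fraction remaining after one interval: e^(−kτ) = e^(−0.02449 × 37.0) = 0.4040
R = 1 / (1 − 0.4040) = 1.678
Css,max = 26.6 × 1.678 ≈ 44.6 µg/mL

44.6 µg/mL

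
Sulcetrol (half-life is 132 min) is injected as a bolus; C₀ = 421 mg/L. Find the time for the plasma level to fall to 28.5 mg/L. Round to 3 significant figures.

513 minutes

k = ln 2 / 132 = 0.005251 min⁻¹
C(t) = C₀ e^(−kt)  ⇒  t = ln(C₀/C) / k
t = ln(421/28.5) / 0.005251 = 2.693 / 0.005251 ≈ 513 minutes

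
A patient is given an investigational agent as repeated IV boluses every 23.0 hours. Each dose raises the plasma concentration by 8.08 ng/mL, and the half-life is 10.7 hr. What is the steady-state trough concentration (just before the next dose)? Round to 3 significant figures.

2.35 ng/mL

k = ln 2 / 10.7 = 0.06478 hr⁻¹
Fraction remaining after one interval: e^(−kτ) = e^(−0.06478 × 23.0) = 0.2254
R = 1 / (1 − 0.2254) = 1.291
Css,max = 8.08 × 1.291 = 10.43 ng/mL
Css,min = Css,max × e^(−kτ) = 10.43 × 0.2254 ≈ 2.35 ng/mL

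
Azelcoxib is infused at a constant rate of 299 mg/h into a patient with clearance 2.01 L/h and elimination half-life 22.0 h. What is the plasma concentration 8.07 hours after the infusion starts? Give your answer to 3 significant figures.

Css = rate / CL = 299 / 2.01 = 148.8 µg/mL
k = ln 2 / 22.0 = 0.03151 h⁻¹
C(t) = Css (1 − e^(−kt)) = 148.8 × (1 − e^(−0.2543)) = 148.8 × 0.2245 ≈ 33.4 µg/mL

33.4 µg/mL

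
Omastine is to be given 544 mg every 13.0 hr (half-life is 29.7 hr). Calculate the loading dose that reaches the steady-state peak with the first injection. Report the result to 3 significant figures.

k = ln 2 / 29.7 = 0.02334 hr⁻¹
Accumulation ratio R = 1 / (1 − e^(−kτ)) = 1 / (1 − e^(−0.02334×13.0)) = 1 / (1 − 0.7383) = 3.821
Loading dose = maintenance dose × R = 544 × 3.821 ≈ 2080 mg

2080 mg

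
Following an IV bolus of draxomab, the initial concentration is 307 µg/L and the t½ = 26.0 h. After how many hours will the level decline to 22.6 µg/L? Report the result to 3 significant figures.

k = ln 2 / 26.0 = 0.02666 h⁻¹
C(t) = C₀ e^(−kt)  ⇒  t = ln(C₀/C) / k
t = ln(307/22.6) / 0.02666 = 2.609 / 0.02666 ≈ 97.9 hours

97.9 hours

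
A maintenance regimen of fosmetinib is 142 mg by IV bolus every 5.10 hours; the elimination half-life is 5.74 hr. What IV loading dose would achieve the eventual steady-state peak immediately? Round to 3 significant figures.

k = ln 2 / 5.74 = 0.1208 hr⁻¹
Accumulation ratio R = 1 / (1 − e^(−kτ)) = 1 / (1 − e^(−0.1208×5.10)) = 1 / (1 − 0.5402) = 2.175
Loading dose = maintenance dose × R = 142 × 2.175 ≈ 309 mg

309 mg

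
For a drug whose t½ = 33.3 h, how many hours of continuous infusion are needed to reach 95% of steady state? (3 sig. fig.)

144 hours

k = ln 2 / 33.3 = 0.02082 h⁻¹
f = 1 − e^(−kt)  ⇒  t = −ln(1 − f) / k
t = −ln(1 − 0.95) / 0.02082 = 2.996 / 0.02082 ≈ 144 hours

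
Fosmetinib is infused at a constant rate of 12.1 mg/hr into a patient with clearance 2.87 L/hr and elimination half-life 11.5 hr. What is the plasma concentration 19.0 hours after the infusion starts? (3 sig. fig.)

2.87 mg/L

Css = rate / CL = 12.1 / 2.87 = 4.216 mg/L
k = ln 2 / 11.5 = 0.06027 hr⁻¹
C(t) = Css (1 − e^(−kt)) = 4.216 × (1 − e^(−1.145)) = 4.216 × 0.6818 ≈ 2.87 mg/L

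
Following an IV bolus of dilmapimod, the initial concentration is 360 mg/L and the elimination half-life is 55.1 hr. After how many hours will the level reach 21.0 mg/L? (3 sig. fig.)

k = ln 2 / 55.1 = 0.01258 hr⁻¹
C(t) = C₀ e^(−kt)  ⇒  t = ln(C₀/C) / k
t = ln(360/21.0) / 0.01258 = 2.842 / 0.01258 ≈ 226 hours

226 hours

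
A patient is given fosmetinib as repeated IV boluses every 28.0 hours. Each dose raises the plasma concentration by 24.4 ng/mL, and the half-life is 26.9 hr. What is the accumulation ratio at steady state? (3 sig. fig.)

k = ln 2 / 26.9 = 0.02577 hr⁻¹
Fraction remaining after one interval: e^(−kτ) = e^(−0.02577 × 28.0) = 0.4860
R = 1 / (1 − 0.4860) = 1 / 0.5140 ≈ 1.95

1.95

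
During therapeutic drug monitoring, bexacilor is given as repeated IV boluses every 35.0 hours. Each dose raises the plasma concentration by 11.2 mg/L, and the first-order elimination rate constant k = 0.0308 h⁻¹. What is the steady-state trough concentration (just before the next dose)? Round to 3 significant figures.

Fraction remaining after one interval: e^(−kτ) = e^(−0.03080 × 35.0) = 0.3403
R = 1 / (1 − 0.3403) = 1.516
Css,max = 11.2 × 1.516 = 16.98 mg/L
Css,min = Css,max × e^(−kτ) = 16.98 × 0.3403 ≈ 5.78 mg/L

5.78 mg/L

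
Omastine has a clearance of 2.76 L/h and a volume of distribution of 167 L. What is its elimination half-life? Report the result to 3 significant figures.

k = CL / V = 2.76 / 167 = 0.01653 h⁻¹
t½ = ln 2 / k = ln 2 / 0.01653 ≈ 41.9 hours

41.9 hours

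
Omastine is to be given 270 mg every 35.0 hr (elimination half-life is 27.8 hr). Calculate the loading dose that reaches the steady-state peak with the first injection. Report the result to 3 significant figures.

464 mg

k = ln 2 / 27.8 = 0.02493 hr⁻¹
Accumulation ratio R = 1 / (1 − e^(−kτ)) = 1 / (1 − e^(−0.02493×35.0)) = 1 / (1 − 0.4178) = 1.718
Loading dose = maintenance dose × R = 270 × 1.718 ≈ 464 mg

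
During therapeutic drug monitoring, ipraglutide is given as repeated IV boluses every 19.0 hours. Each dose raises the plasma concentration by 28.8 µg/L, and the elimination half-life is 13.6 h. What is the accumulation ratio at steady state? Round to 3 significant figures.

k = ln 2 / 13.6 = 0.05097 h⁻¹
Fraction remaining after one interval: e^(−kτ) = e^(−0.05097 × 19.0) = 0.3797
R = 1 / (1 − 0.3797) = 1 / 0.6203 ≈ 1.61

1.61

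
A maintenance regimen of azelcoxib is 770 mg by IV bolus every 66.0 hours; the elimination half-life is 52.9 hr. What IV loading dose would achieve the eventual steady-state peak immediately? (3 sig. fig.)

1330 mg

k = ln 2 / 52.9 = 0.01310 hr⁻¹
Accumulation ratio R = 1 / (1 − e^(−kτ)) = 1 / (1 − e^(−0.01310×66.0)) = 1 / (1 − 0.4211) = 1.728
Loading dose = maintenance dose × R = 770 × 1.728 ≈ 1330 mg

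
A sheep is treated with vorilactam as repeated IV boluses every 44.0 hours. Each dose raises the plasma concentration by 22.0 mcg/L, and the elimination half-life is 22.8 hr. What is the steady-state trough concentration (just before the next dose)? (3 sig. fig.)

7.83 mcg/L

k = ln 2 / 22.8 = 0.03040 hr⁻¹
Fraction remaining after one interval: e^(−kτ) = e^(−0.03040 × 44.0) = 0.2625
R = 1 / (1 − 0.2625) = 1.356
Css,max = 22.0 × 1.356 = 29.83 mcg/L
Css,min = Css,max × e^(−kτ) = 29.83 × 0.2625 ≈ 7.83 mcg/L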